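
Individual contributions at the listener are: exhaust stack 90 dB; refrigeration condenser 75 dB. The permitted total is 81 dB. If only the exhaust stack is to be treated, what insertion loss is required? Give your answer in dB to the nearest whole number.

10 dB

Fixed contribution from the other source: Σ 10^(L/10) = 10^(75/10) = 3.162e+07 (75.00 dB).
To meet 81 dB overall, the treated exhaust stack may contribute at most 10^(81/10) − 3.162e+07 = 9.427e+07, i.e. 79.74 dB.
Required insertion loss = 90 − 79.74 = 10.26 dB.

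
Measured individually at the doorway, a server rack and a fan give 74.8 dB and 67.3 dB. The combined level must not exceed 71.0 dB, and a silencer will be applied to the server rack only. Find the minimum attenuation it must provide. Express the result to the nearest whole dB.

6 dB

The untreated sources together contribute 10^(67.3/10) = 5.370e+06, i.e. 67.30 dB.
The limit corresponds to 10^(71.0/10) = 1.259e+07; subtracting the fixed part leaves 7.219e+06 for the server rack, i.e. 68.58 dB.
So the server rack must be reduced from 74.8 to 68.58 dB: IL = 6.22 dB.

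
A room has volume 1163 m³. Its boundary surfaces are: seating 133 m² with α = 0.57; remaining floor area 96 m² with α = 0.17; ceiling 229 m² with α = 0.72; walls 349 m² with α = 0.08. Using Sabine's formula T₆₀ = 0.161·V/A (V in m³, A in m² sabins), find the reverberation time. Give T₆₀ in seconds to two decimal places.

Summing Sᵢαᵢ: 133·0.57 + 96·0.17 + 229·0.72 + 349·0.08 = 284.93 m².
T₆₀ = 0.161 × 1163 / 284.93 = 0.657 s.

0.66 s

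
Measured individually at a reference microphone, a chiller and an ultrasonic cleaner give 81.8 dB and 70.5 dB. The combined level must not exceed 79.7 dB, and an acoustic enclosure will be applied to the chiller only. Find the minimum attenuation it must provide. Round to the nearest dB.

Everything except the chiller sums to 10^(70.5/10) = 1.122e+07 in linear terms, 70.50 dB.
The limit corresponds to 10^(79.7/10) = 9.333e+07; subtracting the fixed part leaves 8.211e+07 for the chiller, i.e. 79.14 dB.
So the chiller must be reduced from 81.8 to 79.14 dB: IL = 2.66 dB.

3 dB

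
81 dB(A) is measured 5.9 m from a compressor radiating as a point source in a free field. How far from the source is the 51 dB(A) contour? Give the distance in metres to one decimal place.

The 30.0 dB drop corresponds to a distance ratio of 10^(30.0/20) for a point source.
r₂ = 5.9·10^((81−51)/20) = 5.9·10^(30.0/20) = 186.57 m.

186.6 m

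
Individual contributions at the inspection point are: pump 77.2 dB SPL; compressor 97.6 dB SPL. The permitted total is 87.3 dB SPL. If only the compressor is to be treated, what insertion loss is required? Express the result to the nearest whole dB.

Fixed contribution from the other source: Σ 10^(L/10) = 10^(77.2/10) = 5.248e+07 (77.20 dB SPL).
The limit corresponds to 10^(87.3/10) = 5.370e+08; subtracting the fixed part leaves 4.846e+08 for the compressor, i.e. 86.85 dB SPL.
Required insertion loss = 97.6 − 86.85 = 10.75 dB.

11 dB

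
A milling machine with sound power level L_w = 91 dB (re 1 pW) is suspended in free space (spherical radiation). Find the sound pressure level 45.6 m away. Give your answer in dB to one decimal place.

46.8 dB

Free-field spherical radiation: L_p = L_w − 10·log₁₀(4π·r²), r = 45.6 m.
4π·r² = 2.613e+04 m², 10·log₁₀ of that is 44.171 dB.
L_p = 91 − 44.171 = 46.83 dB.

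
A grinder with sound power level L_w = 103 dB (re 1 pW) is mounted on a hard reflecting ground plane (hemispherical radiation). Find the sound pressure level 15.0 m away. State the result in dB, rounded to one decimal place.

71.5 dB

The power spreads over a hemisphere of area 2π·r², so L_p = L_w − 10·log₁₀(2π·r²).
2π·r² = 1414 m², 10·log₁₀ of that is 31.504 dB.
L_p = 103 − 31.504 = 71.50 dB.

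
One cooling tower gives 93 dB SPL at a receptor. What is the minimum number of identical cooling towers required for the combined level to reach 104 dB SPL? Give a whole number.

The shortfall is 104 − 93 = 11.0 dB, and N units add 10·log₁₀ N, so need 10·log₁₀ N ≥ 11.0.
N ≥ 10^(11.0/10) = 12.589, so N = 13.

13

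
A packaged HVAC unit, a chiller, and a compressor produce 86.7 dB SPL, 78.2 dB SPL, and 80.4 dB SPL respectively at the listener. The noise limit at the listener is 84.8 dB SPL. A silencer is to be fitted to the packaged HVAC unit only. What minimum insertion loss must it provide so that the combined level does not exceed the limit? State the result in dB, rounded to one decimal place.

5.7 dB

Everything except the packaged HVAC unit sums to 10^(78.2/10) + 10^(80.4/10) = 1.757e+08 in linear terms, 82.45 dB SPL.
To meet 84.8 dB SPL overall, the treated packaged HVAC unit may contribute at most 10^(84.8/10) − 1.757e+08 = 1.263e+08, i.e. 81.01 dB SPL.
So the packaged HVAC unit must be reduced from 86.7 to 81.01 dB SPL: IL = 5.69 dB.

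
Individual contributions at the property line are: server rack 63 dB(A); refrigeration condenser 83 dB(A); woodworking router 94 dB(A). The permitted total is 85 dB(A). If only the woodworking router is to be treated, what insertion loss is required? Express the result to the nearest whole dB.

13 dB

Fixed contribution from the other sources: Σ 10^(L/10) = 10^(63/10) + 10^(83/10) = 2.015e+08 (83.04 dB(A)).
The limit corresponds to 10^(85/10) = 3.162e+08; subtracting the fixed part leaves 1.147e+08 for the woodworking router, i.e. 80.60 dB(A).
So the woodworking router must be reduced from 94 to 80.60 dB(A): IL = 13.40 dB.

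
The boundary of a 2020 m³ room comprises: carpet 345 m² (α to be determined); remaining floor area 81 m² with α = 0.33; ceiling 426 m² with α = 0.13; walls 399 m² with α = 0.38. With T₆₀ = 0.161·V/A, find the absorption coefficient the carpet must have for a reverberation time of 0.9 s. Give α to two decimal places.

From T₆₀ = 0.161·V/A, the target T₆₀ = 0.9 s needs A = 0.161·2020/0.9 = 361.36 m².
Absorption from the other surfaces = 81·0.33 + 426·0.13 + 399·0.38 = 233.73 m², so the carpet must supply 127.63 m² over 345 m².
α = 127.63/345 = 0.370.

0.37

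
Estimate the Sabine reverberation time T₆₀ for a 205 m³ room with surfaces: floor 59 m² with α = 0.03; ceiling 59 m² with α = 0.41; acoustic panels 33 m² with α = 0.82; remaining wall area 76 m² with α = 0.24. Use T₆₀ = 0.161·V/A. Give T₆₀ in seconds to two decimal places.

0.46 s

Total absorption A = 59·0.03 + 59·0.41 + 33·0.82 + 76·0.24 = 71.26 m² sabins.
T₆₀ = 0.161 × 205 / 71.26 = 0.463 s.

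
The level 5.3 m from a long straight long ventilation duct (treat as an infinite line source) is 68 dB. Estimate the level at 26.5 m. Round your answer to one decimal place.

61.0 dB

Line-source attenuation: ΔL = 10·log₁₀(r₂/r₁) = 10·log₁₀(26.5/5.3) = 6.990 dB.
L₂ = 68 − 10·log₁₀(26.5/5.3) = 68 − 6.990 = 61.01 dB.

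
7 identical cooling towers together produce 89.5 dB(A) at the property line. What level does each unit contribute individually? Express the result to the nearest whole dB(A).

81 dB(A)

7 equal contributions raise the level by 10·log₁₀ 7 = 8.451 dB, so each unit alone gives 89.5 − 8.451.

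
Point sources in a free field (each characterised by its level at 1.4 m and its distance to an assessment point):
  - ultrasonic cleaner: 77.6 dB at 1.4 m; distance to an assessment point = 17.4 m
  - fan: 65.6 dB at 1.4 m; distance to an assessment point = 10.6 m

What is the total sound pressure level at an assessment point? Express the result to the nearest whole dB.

56 dB

Apply inverse-square spreading to bring every level to the receiver, then sum 10^(L/10).
ultrasonic cleaner: 77.6 − 20·log₁₀(17.4/1.4) = 77.6 − 21.89 = 55.71 dB.
fan: 65.6 − 20·log₁₀(10.6/1.4) = 65.6 − 17.58 = 48.02 dB.
Σ 10^(L/10) = 4.359e+05 → L_total = 10·log₁₀(4.359e+05) = 56.39 dB.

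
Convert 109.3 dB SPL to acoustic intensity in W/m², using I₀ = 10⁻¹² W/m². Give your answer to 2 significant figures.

0.085 W/m²

I = I₀·10^(L/10) = 10⁻¹² × 10^(109.3/10) = 10^(-1.070).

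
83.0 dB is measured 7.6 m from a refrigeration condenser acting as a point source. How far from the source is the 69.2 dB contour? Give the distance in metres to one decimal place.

37.2 m

Point-source spreading drops the level by 20·log₁₀(r₂/r₁); inverting, r₂/r₁ = 10^(ΔL/20).
r₂ = 7.6·10^((83.0−69.2)/20) = 7.6·10^(13.8/20) = 37.22 m.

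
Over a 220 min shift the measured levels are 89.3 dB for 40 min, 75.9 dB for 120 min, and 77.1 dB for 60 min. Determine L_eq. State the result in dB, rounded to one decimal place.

L_eq = 10·log₁₀[(1/T)·Σ tᵢ·10^(Lᵢ/10)] with T = 220 min.
Σ tᵢ·10^(Lᵢ/10) = 40·10^(89.3/10) + 120·10^(75.9/10) + 60·10^(77.1/10) = 4.179e+10.
L_eq = 10·log₁₀(4.179e+10/220) = 82.79 dB.

82.8 dB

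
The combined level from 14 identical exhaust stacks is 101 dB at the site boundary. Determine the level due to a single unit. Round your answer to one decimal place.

14 equal contributions raise the level by 10·log₁₀ 14 = 11.461 dB, so each unit alone gives 101 − 11.461.

89.5 dB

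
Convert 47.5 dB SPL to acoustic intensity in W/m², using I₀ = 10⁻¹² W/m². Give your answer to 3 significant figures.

L = 10·log₁₀(I/I₀) ⇒ I = I₀·10^(L/10) = 10⁻¹² × 10^4.75.

5.62e-08 W/m²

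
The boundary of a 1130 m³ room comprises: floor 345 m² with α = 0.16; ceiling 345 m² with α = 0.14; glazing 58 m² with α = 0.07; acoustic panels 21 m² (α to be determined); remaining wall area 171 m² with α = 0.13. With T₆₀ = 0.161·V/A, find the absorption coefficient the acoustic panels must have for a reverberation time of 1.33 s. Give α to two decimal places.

From T₆₀ = 0.161·V/A, the target T₆₀ = 1.33 s needs A = 0.161·1130/1.33 = 136.79 m².
Absorption from the other surfaces = 345·0.16 + 345·0.14 + 58·0.07 + 171·0.13 = 129.79 m², so the acoustic panels must supply 7.00 m² over 21 m².
α = 7.00/21 = 0.333.

0.33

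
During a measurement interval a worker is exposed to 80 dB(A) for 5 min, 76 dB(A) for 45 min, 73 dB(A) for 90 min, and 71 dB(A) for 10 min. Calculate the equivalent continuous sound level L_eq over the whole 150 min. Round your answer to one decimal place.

74.5 dB(A)

L_eq = 10·log₁₀[(1/T)·Σ tᵢ·10^(Lᵢ/10)] with T = 150 min.
Σ tᵢ·10^(Lᵢ/10) = 5·10^(80/10) + 45·10^(76/10) + 90·10^(73/10) + 10·10^(71/10) = 4.213e+09.
L_eq = 10·log₁₀(4.213e+09/150) = 74.49 dB(A).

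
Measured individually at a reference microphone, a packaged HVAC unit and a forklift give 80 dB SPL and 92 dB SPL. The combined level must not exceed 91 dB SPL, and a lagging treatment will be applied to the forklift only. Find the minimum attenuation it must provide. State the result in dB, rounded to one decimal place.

Everything except the forklift sums to 10^(80/10) = 1.000e+08 in linear terms, 80.00 dB SPL.
The limit corresponds to 10^(91/10) = 1.259e+09; subtracting the fixed part leaves 1.159e+09 for the forklift, i.e. 90.64 dB SPL.
Required insertion loss = 92 − 90.64 = 1.36 dB.

1.4 dB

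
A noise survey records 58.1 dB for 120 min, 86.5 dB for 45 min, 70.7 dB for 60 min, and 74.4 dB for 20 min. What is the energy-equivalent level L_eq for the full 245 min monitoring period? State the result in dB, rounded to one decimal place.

The energy average is taken in the linear domain: L_eq = 10·log₁₀[(Σ tᵢ·10^(Lᵢ/10))/T], T = 245 min.
Σ tᵢ·10^(Lᵢ/10) = 120·10^(58.1/10) + 45·10^(86.5/10) + 60·10^(70.7/10) + 20·10^(74.4/10) = 2.143e+10.
L_eq = 10·log₁₀(2.143e+10/245) = 79.42 dB.

79.4 dB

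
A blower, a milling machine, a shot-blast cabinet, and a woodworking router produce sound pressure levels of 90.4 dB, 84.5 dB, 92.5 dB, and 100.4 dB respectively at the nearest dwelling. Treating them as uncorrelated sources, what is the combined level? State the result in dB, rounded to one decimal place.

101.5 dB

Incoherent sources combine by intensity addition: L_total = 10·log₁₀(Σ 10^(L_i/10)).
Σ 10^(L/10) = 10^(90.4/10) + 10^(84.5/10) + 10^(92.5/10) + 10^(100.4/10) = 1.412e+10.
L_total = 10·log₁₀(1.412e+10) = 101.50 dB.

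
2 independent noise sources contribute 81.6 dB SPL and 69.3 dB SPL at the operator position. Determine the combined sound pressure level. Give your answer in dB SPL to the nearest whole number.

Incoherent sources combine by intensity addition: L_total = 10·log₁₀(Σ 10^(L_i/10)).
Σ 10^(L/10) = 10^(81.6/10) + 10^(69.3/10) = 1.531e+08.
L_total = 10·log₁₀(1.531e+08) = 81.85 dB SPL.

82 dB SPL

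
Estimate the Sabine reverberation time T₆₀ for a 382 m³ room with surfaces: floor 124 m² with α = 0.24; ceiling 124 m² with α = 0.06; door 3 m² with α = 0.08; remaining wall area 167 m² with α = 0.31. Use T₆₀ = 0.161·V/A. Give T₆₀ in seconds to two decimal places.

0.69 s

A = Σ Sᵢαᵢ = 124·0.24 + 124·0.06 + 3·0.08 + 167·0.31 = 89.21 m².
T₆₀ = 0.161 × 382 / 89.21 = 0.689 s.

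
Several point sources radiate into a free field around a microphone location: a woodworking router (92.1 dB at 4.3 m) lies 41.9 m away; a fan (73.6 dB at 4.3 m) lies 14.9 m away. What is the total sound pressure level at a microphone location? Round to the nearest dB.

Propagate each source to the receiver with L = L_ref − 20·log₁₀(r/r_ref), then add intensities.
woodworking router: 92.1 − 20·log₁₀(41.9/4.3) = 92.1 − 19.77 = 72.33 dB.
fan: 73.6 − 20·log₁₀(14.9/4.3) = 73.6 − 10.79 = 62.81 dB.
Σ 10^(L/10) = 1.899e+07 → L_total = 10·log₁₀(1.899e+07) = 72.78 dB.

73 dB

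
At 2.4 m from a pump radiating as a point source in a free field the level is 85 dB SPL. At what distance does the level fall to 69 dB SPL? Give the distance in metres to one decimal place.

Point-source spreading drops the level by 20·log₁₀(r₂/r₁); inverting, r₂/r₁ = 10^(ΔL/20).
r₂ = 2.4·10^((85−69)/20) = 2.4·10^(16.0/20) = 15.14 m.

15.1 m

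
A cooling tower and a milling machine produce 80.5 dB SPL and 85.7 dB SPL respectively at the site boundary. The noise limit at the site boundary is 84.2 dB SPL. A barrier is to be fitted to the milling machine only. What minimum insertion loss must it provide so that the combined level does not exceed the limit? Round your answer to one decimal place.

The untreated sources together contribute 10^(80.5/10) = 1.122e+08, i.e. 80.50 dB SPL.
The limit corresponds to 10^(84.2/10) = 2.630e+08; subtracting the fixed part leaves 1.508e+08 for the milling machine, i.e. 81.78 dB SPL.
Required insertion loss = 85.7 − 81.78 = 3.92 dB.

3.9 dB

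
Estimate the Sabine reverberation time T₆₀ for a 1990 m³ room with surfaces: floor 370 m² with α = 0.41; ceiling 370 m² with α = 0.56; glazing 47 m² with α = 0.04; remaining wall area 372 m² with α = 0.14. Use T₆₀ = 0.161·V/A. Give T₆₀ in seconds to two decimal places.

0.78 s

A = Σ Sᵢαᵢ = 370·0.41 + 370·0.56 + 47·0.04 + 372·0.14 = 412.86 m².
T₆₀ = 0.161 × 1990 / 412.86 = 0.776 s.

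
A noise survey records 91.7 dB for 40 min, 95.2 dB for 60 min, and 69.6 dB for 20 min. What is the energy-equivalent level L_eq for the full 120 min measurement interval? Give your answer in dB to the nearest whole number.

The energy average is taken in the linear domain: L_eq = 10·log₁₀[(Σ tᵢ·10^(Lᵢ/10))/T], T = 120 min.
Σ tᵢ·10^(Lᵢ/10) = 40·10^(91.7/10) + 60·10^(95.2/10) + 20·10^(69.6/10) = 2.580e+11.
L_eq = 10·log₁₀(2.580e+11/120) = 93.32 dB.

93 dB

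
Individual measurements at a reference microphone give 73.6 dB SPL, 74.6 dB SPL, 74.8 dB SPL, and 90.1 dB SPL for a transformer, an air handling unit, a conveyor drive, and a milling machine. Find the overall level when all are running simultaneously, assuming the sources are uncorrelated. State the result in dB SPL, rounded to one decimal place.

Incoherent sources combine by intensity addition: L_total = 10·log₁₀(Σ 10^(L_i/10)).
Σ 10^(L/10) = 10^(73.6/10) + 10^(74.6/10) + 10^(74.8/10) + 10^(90.1/10) = 1.105e+09.
L_total = 10·log₁₀(1.105e+09) = 90.43 dB SPL.

90.4 dB SPL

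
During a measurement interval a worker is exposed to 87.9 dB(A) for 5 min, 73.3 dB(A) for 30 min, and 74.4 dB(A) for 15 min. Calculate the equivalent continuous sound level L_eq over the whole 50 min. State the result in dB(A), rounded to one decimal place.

Weight each interval's intensity by its duration and average over T = 50 min:
Σ tᵢ·10^(Lᵢ/10) = 5·10^(87.9/10) + 30·10^(73.3/10) + 15·10^(74.4/10) = 4.137e+09.
L_eq = 10·log₁₀(4.137e+09/50) = 79.18 dB(A).

79.2 dB(A)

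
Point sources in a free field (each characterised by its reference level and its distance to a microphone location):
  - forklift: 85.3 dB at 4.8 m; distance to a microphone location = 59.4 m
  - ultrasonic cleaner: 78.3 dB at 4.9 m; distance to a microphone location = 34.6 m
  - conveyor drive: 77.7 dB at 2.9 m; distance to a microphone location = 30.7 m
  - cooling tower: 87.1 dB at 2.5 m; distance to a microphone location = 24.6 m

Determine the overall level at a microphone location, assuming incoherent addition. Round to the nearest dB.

First find each source's level at the receiver (point-source: −20·log₁₀(r/r_ref)), then combine on an intensity basis.
forklift: 85.3 − 20·log₁₀(59.4/4.8) = 85.3 − 21.85 = 63.45 dB.
ultrasonic cleaner: 78.3 − 20·log₁₀(34.6/4.9) = 78.3 − 16.98 = 61.32 dB.
conveyor drive: 77.7 − 20·log₁₀(30.7/2.9) = 77.7 − 20.49 = 57.21 dB.
cooling tower: 87.1 − 20·log₁₀(24.6/2.5) = 87.1 − 19.86 = 67.24 dB.
Σ 10^(L/10) = 9.391e+06 → L_total = 10·log₁₀(9.391e+06) = 69.73 dB.

70 dB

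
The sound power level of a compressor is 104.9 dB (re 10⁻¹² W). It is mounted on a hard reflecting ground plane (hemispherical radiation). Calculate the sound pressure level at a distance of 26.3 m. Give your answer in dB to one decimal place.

The power spreads over a hemisphere of area 2π·r², so L_p = L_w − 10·log₁₀(2π·r²).
2π·r² = 4346 m², 10·log₁₀ of that is 36.381 dB.
L_p = 104.9 − 36.381 = 68.52 dB.

68.5 dB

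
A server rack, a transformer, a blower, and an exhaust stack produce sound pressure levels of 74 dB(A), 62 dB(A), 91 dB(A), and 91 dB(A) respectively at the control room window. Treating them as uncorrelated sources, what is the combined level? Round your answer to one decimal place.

For uncorrelated sources the intensities add, so convert each level to linear form, sum, and take 10·log₁₀ of the total.
Σ 10^(L/10) = 10^(74/10) + 10^(62/10) + 10^(91/10) + 10^(91/10) = 2.545e+09.
L_total = 10·log₁₀(2.545e+09) = 94.06 dB(A).

94.1 dB(A)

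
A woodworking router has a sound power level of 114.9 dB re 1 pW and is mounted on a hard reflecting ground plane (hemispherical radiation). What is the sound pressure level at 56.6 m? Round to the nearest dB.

L_p = L_w − 10·log₁₀(2π·r²) with r = 56.6 m.
2π·r² = 2.013e+04 m², 10·log₁₀ of that is 43.038 dB.
L_p = 114.9 − 43.038 = 71.86 dB.

72 dB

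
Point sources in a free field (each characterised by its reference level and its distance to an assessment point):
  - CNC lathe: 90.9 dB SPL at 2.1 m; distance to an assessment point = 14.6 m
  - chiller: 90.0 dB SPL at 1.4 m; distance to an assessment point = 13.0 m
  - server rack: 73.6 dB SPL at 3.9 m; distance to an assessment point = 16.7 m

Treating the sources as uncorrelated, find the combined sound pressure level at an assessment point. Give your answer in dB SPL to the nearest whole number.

76 dB SPL

Propagate each source to the receiver with L = L_ref − 20·log₁₀(r/r_ref), then add intensities.
CNC lathe: 90.9 − 20·log₁₀(14.6/2.1) = 90.9 − 16.84 = 74.06 dB SPL.
chiller: 90.0 − 20·log₁₀(13.0/1.4) = 90.0 − 19.36 = 70.64 dB SPL.
server rack: 73.6 − 20·log₁₀(16.7/3.9) = 73.6 − 12.63 = 60.97 dB SPL.
Σ 10^(L/10) = 3.830e+07 → L_total = 10·log₁₀(3.830e+07) = 75.83 dB SPL.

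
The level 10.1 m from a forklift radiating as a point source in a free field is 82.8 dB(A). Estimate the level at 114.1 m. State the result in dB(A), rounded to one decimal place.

61.7 dB(A)

Point-source attenuation: ΔL = 20·log₁₀(r₂/r₁) = 20·log₁₀(114.1/10.1) = 21.059 dB.
L₂ = 82.8 − 20·log₁₀(114.1/10.1) = 82.8 − 21.059 = 61.74 dB(A).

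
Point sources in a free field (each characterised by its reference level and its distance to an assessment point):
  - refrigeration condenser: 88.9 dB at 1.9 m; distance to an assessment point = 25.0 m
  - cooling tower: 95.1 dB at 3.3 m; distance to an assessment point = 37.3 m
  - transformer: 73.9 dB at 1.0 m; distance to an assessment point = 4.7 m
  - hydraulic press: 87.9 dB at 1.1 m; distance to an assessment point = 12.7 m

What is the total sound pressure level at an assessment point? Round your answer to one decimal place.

First find each source's level at the receiver (point-source: −20·log₁₀(r/r_ref)), then combine on an intensity basis.
refrigeration condenser: 88.9 − 20·log₁₀(25.0/1.9) = 88.9 − 22.38 = 66.52 dB.
cooling tower: 95.1 − 20·log₁₀(37.3/3.3) = 95.1 − 21.06 = 74.04 dB.
transformer: 73.9 − 20·log₁₀(4.7/1.0) = 73.9 − 13.44 = 60.46 dB.
hydraulic press: 87.9 − 20·log₁₀(12.7/1.1) = 87.9 − 21.25 = 66.65 dB.
Σ 10^(L/10) = 3.555e+07 → L_total = 10·log₁₀(3.555e+07) = 75.51 dB.

75.5 dB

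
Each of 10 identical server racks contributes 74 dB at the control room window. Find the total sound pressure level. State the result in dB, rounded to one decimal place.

84.0 dB

N identical incoherent sources raise the level by 10·log₁₀ N.
L_total = 74 + 10·log₁₀(10) = 74 + 10.000 = 84.00 dB.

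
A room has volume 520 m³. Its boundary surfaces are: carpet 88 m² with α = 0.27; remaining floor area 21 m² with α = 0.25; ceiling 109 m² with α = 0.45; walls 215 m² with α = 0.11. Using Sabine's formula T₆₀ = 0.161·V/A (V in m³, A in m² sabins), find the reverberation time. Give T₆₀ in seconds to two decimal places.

A = Σ Sᵢαᵢ = 88·0.27 + 21·0.25 + 109·0.45 + 215·0.11 = 101.71 m².
T₆₀ = 0.161·V/A = 0.161·520/101.71 = 0.823 s.

0.82 s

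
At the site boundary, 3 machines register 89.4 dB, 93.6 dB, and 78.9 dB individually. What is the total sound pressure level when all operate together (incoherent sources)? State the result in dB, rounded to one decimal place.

95.1 dB

Incoherent sources combine by intensity addition: L_total = 10·log₁₀(Σ 10^(L_i/10)).
Σ 10^(L/10) = 10^(89.4/10) + 10^(93.6/10) + 10^(78.9/10) = 3.239e+09.
L_total = 10·log₁₀(3.239e+09) = 95.10 dB.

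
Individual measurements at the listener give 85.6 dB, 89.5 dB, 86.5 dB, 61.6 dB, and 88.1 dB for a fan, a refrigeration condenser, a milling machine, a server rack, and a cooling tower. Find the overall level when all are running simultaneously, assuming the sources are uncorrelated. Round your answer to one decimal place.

Incoherent sources combine by intensity addition: L_total = 10·log₁₀(Σ 10^(L_i/10)).
Σ 10^(L/10) = 10^(85.6/10) + 10^(89.5/10) + 10^(86.5/10) + 10^(61.6/10) + 10^(88.1/10) = 2.348e+09.
L_total = 10·log₁₀(2.348e+09) = 93.71 dB.

93.7 dB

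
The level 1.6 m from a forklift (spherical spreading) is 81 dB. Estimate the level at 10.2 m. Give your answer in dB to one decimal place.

For a point source, L₂ = L₁ − 20·log₁₀(r₂/r₁).
L₂ = 81 − 20·log₁₀(10.2/1.6) = 81 − 16.090 = 64.91 dB.

64.9 dB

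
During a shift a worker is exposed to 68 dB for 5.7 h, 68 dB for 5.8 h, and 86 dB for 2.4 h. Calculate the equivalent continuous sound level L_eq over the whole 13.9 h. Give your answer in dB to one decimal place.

The energy average is taken in the linear domain: L_eq = 10·log₁₀[(Σ tᵢ·10^(Lᵢ/10))/T], T = 13.9 h.
Σ tᵢ·10^(Lᵢ/10) = 5.7·10^(68/10) + 5.8·10^(68/10) + 2.4·10^(86/10) = 1.028e+09.
L_eq = 10·log₁₀(1.028e+09/13.9) = 78.69 dB.

78.7 dB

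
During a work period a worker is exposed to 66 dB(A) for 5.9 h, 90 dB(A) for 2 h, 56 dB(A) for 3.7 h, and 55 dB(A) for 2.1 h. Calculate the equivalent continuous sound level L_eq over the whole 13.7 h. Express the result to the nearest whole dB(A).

L_eq = 10·log₁₀[(1/T)·Σ tᵢ·10^(Lᵢ/10)] with T = 13.7 h.
Σ tᵢ·10^(Lᵢ/10) = 5.9·10^(66/10) + 2·10^(90/10) + 3.7·10^(56/10) + 2.1·10^(55/10) = 2.026e+09.
L_eq = 10·log₁₀(2.026e+09/13.7) = 81.70 dB(A).

82 dB(A)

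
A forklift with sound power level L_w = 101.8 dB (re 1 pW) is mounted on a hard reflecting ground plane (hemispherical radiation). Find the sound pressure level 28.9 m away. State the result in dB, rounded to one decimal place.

64.6 dB

Free-field hemispherical radiation: L_p = L_w − 10·log₁₀(2π·r²), r = 28.9 m.
2π·r² = 5248 m², 10·log₁₀ of that is 37.200 dB.
L_p = 101.8 − 37.200 = 64.60 dB.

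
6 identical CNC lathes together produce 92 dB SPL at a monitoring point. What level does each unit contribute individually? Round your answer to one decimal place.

Dividing the total intensity by 6 lowers the level by 10·log₁₀ 6 = 7.782 dB: L₁ = 92 − 7.782.

84.2 dB SPL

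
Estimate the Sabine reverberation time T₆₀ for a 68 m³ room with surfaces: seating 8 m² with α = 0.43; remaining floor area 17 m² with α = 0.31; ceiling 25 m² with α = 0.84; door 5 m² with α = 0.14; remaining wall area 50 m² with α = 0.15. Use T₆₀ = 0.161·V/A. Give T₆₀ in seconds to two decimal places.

0.29 s

A = Σ Sᵢαᵢ = 8·0.43 + 17·0.31 + 25·0.84 + 5·0.14 + 50·0.15 = 37.91 m².
T₆₀ = 0.161·V/A = 0.161·68/37.91 = 0.289 s.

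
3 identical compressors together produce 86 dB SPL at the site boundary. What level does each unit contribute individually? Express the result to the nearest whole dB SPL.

3 equal contributions raise the level by 10·log₁₀ 3 = 4.771 dB, so each unit alone gives 86 − 4.771.

81 dB SPL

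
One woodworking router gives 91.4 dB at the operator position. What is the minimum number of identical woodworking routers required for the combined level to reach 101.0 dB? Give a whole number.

N identical sources give L₁ + 10·log₁₀ N, so require 10·log₁₀ N ≥ 101.0 − 91.4 = 9.6 dB.
N ≥ 10^(9.6/10) = 9.120, so N = 10.

10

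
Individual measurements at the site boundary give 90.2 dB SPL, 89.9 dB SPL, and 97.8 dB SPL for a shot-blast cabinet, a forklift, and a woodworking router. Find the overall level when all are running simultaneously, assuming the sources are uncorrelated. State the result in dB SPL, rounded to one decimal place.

Incoherent sources combine by intensity addition: L_total = 10·log₁₀(Σ 10^(L_i/10)).
Σ 10^(L/10) = 10^(90.2/10) + 10^(89.9/10) + 10^(97.8/10) = 8.050e+09.
L_total = 10·log₁₀(8.050e+09) = 99.06 dB SPL.

99.1 dB SPL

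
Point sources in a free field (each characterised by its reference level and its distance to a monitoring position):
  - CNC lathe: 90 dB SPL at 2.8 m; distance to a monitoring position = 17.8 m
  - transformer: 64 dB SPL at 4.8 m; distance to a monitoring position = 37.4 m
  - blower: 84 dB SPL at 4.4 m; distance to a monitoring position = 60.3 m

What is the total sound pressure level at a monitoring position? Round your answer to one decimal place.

74.2 dB SPL

Apply inverse-square spreading to bring every level to the receiver, then sum 10^(L/10).
CNC lathe: 90 − 20·log₁₀(17.8/2.8) = 90 − 16.07 = 73.93 dB SPL.
transformer: 64 − 20·log₁₀(37.4/4.8) = 64 − 17.83 = 46.17 dB SPL.
blower: 84 − 20·log₁₀(60.3/4.4) = 84 − 22.74 = 61.26 dB SPL.
Σ 10^(L/10) = 2.612e+07 → L_total = 10·log₁₀(2.612e+07) = 74.17 dB SPL.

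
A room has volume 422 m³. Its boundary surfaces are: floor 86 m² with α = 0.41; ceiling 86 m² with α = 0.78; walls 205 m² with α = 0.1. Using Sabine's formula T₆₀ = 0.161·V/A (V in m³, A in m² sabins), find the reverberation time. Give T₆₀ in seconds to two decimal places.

Summing Sᵢαᵢ: 86·0.41 + 86·0.78 + 205·0.1 = 122.84 m².
T₆₀ = 0.161 × 422 / 122.84 = 0.553 s.

0.55 s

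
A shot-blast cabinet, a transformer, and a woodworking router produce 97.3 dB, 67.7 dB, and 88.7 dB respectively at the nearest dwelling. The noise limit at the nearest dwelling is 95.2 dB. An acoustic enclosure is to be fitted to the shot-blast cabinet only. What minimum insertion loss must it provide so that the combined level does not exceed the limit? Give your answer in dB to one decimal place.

3.2 dB

Fixed contribution from the other sources: Σ 10^(L/10) = 10^(67.7/10) + 10^(88.7/10) = 7.472e+08 (88.73 dB).
The limit corresponds to 10^(95.2/10) = 3.311e+09; subtracting the fixed part leaves 2.564e+09 for the shot-blast cabinet, i.e. 94.09 dB.
So the shot-blast cabinet must be reduced from 97.3 to 94.09 dB: IL = 3.21 dB.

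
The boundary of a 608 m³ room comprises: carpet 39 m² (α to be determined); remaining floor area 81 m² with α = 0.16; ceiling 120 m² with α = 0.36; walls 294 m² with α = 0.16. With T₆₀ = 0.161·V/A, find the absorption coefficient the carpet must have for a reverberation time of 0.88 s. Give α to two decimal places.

0.21

From T₆₀ = 0.161·V/A, the target T₆₀ = 0.88 s needs A = 0.161·608/0.88 = 111.24 m².
Absorption from the other surfaces = 81·0.16 + 120·0.36 + 294·0.16 = 103.20 m², so the carpet must supply 8.04 m² over 39 m².
α = 8.04/39 = 0.206.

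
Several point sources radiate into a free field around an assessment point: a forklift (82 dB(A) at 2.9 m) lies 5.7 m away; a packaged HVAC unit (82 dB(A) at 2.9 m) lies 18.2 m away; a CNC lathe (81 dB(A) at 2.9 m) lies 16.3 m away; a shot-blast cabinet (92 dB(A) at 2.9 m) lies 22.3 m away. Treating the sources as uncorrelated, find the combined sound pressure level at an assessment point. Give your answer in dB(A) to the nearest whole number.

79 dB(A)

Apply inverse-square spreading to bring every level to the receiver, then sum 10^(L/10).
forklift: 82 − 20·log₁₀(5.7/2.9) = 82 − 5.87 = 76.13 dB(A).
packaged HVAC unit: 82 − 20·log₁₀(18.2/2.9) = 82 − 15.95 = 66.05 dB(A).
CNC lathe: 81 − 20·log₁₀(16.3/2.9) = 81 − 15.00 = 66.00 dB(A).
shot-blast cabinet: 92 − 20·log₁₀(22.3/2.9) = 92 − 17.72 = 74.28 dB(A).
Σ 10^(L/10) = 7.584e+07 → L_total = 10·log₁₀(7.584e+07) = 78.80 dB(A).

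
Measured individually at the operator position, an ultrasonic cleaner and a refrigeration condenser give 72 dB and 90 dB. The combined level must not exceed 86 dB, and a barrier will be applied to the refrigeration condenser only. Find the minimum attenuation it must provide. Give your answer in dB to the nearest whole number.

Everything except the refrigeration condenser sums to 10^(72/10) = 1.585e+07 in linear terms, 72.00 dB.
To meet 86 dB overall, the treated refrigeration condenser may contribute at most 10^(86/10) − 1.585e+07 = 3.823e+08, i.e. 85.82 dB.
So the refrigeration condenser must be reduced from 90 to 85.82 dB: IL = 4.18 dB.

4 dB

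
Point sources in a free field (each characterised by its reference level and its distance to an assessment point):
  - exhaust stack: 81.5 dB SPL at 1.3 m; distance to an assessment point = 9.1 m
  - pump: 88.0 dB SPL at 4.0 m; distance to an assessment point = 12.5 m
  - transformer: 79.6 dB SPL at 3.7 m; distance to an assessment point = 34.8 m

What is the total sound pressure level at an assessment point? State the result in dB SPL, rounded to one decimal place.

Apply inverse-square spreading to bring every level to the receiver, then sum 10^(L/10).
exhaust stack: 81.5 − 20·log₁₀(9.1/1.3) = 81.5 − 16.90 = 64.60 dB SPL.
pump: 88.0 − 20·log₁₀(12.5/4.0) = 88.0 − 9.90 = 78.10 dB SPL.
transformer: 79.6 − 20·log₁₀(34.8/3.7) = 79.6 − 19.47 = 60.13 dB SPL.
Σ 10^(L/10) = 6.852e+07 → L_total = 10·log₁₀(6.852e+07) = 78.36 dB SPL.

78.4 dB SPL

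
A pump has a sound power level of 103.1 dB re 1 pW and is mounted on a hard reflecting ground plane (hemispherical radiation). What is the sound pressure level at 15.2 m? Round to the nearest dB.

71 dB

L_p = L_w − 10·log₁₀(2π·r²) with r = 15.2 m.
2π·r² = 1452 m², 10·log₁₀ of that is 31.619 dB.
L_p = 103.1 − 31.619 = 71.48 dB.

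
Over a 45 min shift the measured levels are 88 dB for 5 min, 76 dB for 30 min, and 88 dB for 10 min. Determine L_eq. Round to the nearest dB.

The energy average is taken in the linear domain: L_eq = 10·log₁₀[(Σ tᵢ·10^(Lᵢ/10))/T], T = 45 min.
Σ tᵢ·10^(Lᵢ/10) = 5·10^(88/10) + 30·10^(76/10) + 10·10^(88/10) = 1.066e+10.
L_eq = 10·log₁₀(1.066e+10/45) = 83.74 dB.

84 dB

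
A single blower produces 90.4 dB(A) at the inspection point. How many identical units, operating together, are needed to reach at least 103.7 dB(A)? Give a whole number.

The shortfall is 103.7 − 90.4 = 13.3 dB, and N units add 10·log₁₀ N, so need 10·log₁₀ N ≥ 13.3.
N ≥ 10^(13.3/10) = 21.380, so N = 22.

22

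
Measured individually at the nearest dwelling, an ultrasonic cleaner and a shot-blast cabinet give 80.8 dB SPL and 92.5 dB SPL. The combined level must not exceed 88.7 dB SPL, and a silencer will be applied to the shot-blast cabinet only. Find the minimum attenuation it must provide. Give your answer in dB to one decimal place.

Everything except the shot-blast cabinet sums to 10^(80.8/10) = 1.202e+08 in linear terms, 80.80 dB SPL.
The limit corresponds to 10^(88.7/10) = 7.413e+08; subtracting the fixed part leaves 6.211e+08 for the shot-blast cabinet, i.e. 87.93 dB SPL.
Required insertion loss = 92.5 − 87.93 = 4.57 dB.

4.6 dB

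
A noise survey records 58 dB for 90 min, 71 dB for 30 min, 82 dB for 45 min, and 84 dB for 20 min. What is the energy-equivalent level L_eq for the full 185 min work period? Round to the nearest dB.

78 dB

L_eq = 10·log₁₀[(1/T)·Σ tᵢ·10^(Lᵢ/10)] with T = 185 min.
Σ tᵢ·10^(Lᵢ/10) = 90·10^(58/10) + 30·10^(71/10) + 45·10^(82/10) + 20·10^(84/10) = 1.259e+10.
L_eq = 10·log₁₀(1.259e+10/185) = 78.33 dB.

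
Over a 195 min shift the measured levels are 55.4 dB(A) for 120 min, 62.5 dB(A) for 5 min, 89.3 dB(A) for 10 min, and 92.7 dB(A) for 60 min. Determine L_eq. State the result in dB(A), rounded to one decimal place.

L_eq = 10·log₁₀[(1/T)·Σ tᵢ·10^(Lᵢ/10)] with T = 195 min.
Σ tᵢ·10^(Lᵢ/10) = 120·10^(55.4/10) + 5·10^(62.5/10) + 10·10^(89.3/10) + 60·10^(92.7/10) = 1.203e+11.
L_eq = 10·log₁₀(1.203e+11/195) = 87.90 dB(A).

87.9 dB(A)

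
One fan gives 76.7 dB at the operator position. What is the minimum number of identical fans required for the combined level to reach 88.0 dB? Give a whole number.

14

The shortfall is 88.0 − 76.7 = 11.3 dB, and N units add 10·log₁₀ N, so need 10·log₁₀ N ≥ 11.3.
N ≥ 10^(11.3/10) = 13.490, so N = 14.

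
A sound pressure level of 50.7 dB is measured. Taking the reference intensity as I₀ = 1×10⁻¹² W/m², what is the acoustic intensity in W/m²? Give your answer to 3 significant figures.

1.17e-07 W/m²

I/I₀ = 10^(50.7/10) = 1.175e+05, so I = 1.175e+05 × 10⁻¹² W/m².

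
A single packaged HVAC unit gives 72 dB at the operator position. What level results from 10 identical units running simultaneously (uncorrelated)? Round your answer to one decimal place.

82.0 dB

With 10 equal, uncorrelated contributions the intensity is 10× that of one unit, giving a rise of 10·log₁₀ 10.
L_total = 72 + 10·log₁₀(10) = 72 + 10.000 = 82.00 dB.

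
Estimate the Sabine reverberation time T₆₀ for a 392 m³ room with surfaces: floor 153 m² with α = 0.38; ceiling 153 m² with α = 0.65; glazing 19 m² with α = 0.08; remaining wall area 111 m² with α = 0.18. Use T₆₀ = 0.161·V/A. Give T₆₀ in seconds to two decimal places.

0.35 s

A = Σ Sᵢαᵢ = 153·0.38 + 153·0.65 + 19·0.08 + 111·0.18 = 179.09 m².
T₆₀ = 0.161·V/A = 0.161·392/179.09 = 0.352 s.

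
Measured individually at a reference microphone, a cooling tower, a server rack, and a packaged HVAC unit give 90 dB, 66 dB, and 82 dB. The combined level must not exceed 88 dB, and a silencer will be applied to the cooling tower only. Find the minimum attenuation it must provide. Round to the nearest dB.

The untreated sources together contribute 10^(66/10) + 10^(82/10) = 1.625e+08, i.e. 82.11 dB.
The limit corresponds to 10^(88/10) = 6.310e+08; subtracting the fixed part leaves 4.685e+08 for the cooling tower, i.e. 86.71 dB.
Required insertion loss = 90 − 86.71 = 3.29 dB.

3 dB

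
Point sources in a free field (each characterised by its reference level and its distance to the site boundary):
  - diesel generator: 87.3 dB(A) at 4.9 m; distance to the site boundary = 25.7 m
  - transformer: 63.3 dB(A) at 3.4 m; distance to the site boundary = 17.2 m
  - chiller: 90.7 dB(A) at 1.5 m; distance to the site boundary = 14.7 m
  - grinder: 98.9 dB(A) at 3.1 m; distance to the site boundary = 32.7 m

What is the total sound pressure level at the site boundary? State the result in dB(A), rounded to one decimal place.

First find each source's level at the receiver (point-source: −20·log₁₀(r/r_ref)), then combine on an intensity basis.
diesel generator: 87.3 − 20·log₁₀(25.7/4.9) = 87.3 − 14.39 = 72.91 dB(A).
transformer: 63.3 − 20·log₁₀(17.2/3.4) = 63.3 − 14.08 = 49.22 dB(A).
chiller: 90.7 − 20·log₁₀(14.7/1.5) = 90.7 − 19.82 = 70.88 dB(A).
grinder: 98.9 − 20·log₁₀(32.7/3.1) = 98.9 − 20.46 = 78.44 dB(A).
Σ 10^(L/10) = 1.016e+08 → L_total = 10·log₁₀(1.016e+08) = 80.07 dB(A).

80.1 dB(A)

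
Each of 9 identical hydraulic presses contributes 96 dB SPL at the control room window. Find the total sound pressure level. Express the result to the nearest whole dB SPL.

L_total = L₁ + 10·log₁₀ N for N identical incoherent sources.
L_total = 96 + 10·log₁₀(9) = 96 + 9.542 = 105.54 dB SPL.

106 dB SPL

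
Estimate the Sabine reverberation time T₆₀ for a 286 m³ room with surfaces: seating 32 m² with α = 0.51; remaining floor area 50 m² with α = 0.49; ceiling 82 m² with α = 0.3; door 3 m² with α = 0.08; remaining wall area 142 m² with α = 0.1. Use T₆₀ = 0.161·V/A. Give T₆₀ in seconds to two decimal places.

0.58 s

Total absorption A = 32·0.51 + 50·0.49 + 82·0.3 + 3·0.08 + 142·0.1 = 79.86 m² sabins.
T₆₀ = 0.161·V/A = 0.161·286/79.86 = 0.577 s.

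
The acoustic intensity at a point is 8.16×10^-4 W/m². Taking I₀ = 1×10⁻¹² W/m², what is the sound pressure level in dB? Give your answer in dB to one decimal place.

89.1 dB

I/I₀ = 8.16×10^-4/10⁻¹² = 8.16×10^8, and L = 10·log₁₀(I/I₀).
L = 10·(0.9117 + 8) = 89.12 dB.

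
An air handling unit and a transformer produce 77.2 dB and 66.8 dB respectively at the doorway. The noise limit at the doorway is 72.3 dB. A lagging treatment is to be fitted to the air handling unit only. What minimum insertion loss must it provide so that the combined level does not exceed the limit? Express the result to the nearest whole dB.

Everything except the air handling unit sums to 10^(66.8/10) = 4.786e+06 in linear terms, 66.80 dB.
The limit corresponds to 10^(72.3/10) = 1.698e+07; subtracting the fixed part leaves 1.220e+07 for the air handling unit, i.e. 70.86 dB.
Required insertion loss = 77.2 − 70.86 = 6.34 dB.

6 dB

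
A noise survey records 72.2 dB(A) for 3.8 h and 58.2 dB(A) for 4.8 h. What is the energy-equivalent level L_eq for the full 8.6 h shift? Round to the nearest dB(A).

69 dB(A)

The energy average is taken in the linear domain: L_eq = 10·log₁₀[(Σ tᵢ·10^(Lᵢ/10))/T], T = 8.6 h.
Σ tᵢ·10^(Lᵢ/10) = 3.8·10^(72.2/10) + 4.8·10^(58.2/10) = 6.624e+07.
L_eq = 10·log₁₀(6.624e+07/8.6) = 68.87 dB(A).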